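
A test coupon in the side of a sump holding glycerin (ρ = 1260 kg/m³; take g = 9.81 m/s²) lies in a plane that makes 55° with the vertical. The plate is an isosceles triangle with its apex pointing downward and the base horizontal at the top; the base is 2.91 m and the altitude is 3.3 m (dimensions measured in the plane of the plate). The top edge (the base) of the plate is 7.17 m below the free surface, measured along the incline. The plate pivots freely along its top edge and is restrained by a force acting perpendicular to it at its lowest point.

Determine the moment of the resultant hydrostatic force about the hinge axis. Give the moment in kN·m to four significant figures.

M ≈ 330.3 kN·m

γ = ρg = 1260 × 9.81 / 1000 = 12.3606 kN/m³.
The plate makes 55° with the vertical, i.e. θ = 90° − 55° = 35° to the horizontal. Measuring y along the incline from the free-surface line, vertical depth h = y·sinθ with sinθ = 0.573576.
With the apex down, the centroid sits h/3 = 3.3/3 = 1.1 m below the base (the top edge), so y_c = 7.17 + 1.1 = 8.27 m and h_c = 8.27 × 0.573576 = 4.74347 m.
A = ½ × 2.91 × 3.3 = 4.8015 m².
Resultant F = γ·h_c·A = 12.3606 × 4.74347 × 4.8015 = 281.522 kN.
I_c = b·h³/36 = 2.91 × 3.3³/36 = 2.90491 m⁴.
Centre of pressure: y_p = y_c + I_c/(y_c·A) = 8.27 + 2.90491/(8.27 × 4.8015) = 8.27 + 0.073156 = 8.34316 m along the plane.
The resultant acts 1.1 + 0.073156 = 1.17316 m (along the plate) below the hinge at the top edge, so the moment about the hinge is M = F × 1.17316 = 281.522 × 1.17316 = 330.27 kN·m.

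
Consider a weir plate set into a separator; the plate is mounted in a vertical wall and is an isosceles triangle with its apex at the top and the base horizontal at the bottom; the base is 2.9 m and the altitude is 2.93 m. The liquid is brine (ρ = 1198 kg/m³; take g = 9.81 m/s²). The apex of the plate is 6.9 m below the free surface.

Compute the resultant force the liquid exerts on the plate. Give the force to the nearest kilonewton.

γ = ρg = 1198 × 9.81 / 1000 = 11.75238 kN/m³.
With the apex up, the centroid sits 2h/3 = 2 × 2.93/3 = 1.95333 m below the apex, so the centroid depth is h_c = 6.9 + 1.95333 = 8.85333 m.
A = ½ × 2.9 × 2.93 = 4.2485 m².
Resultant F = γ·h_c·A = 11.75238 × 8.85333 × 4.2485 = 442.047 kN.

F ≈ 442 kN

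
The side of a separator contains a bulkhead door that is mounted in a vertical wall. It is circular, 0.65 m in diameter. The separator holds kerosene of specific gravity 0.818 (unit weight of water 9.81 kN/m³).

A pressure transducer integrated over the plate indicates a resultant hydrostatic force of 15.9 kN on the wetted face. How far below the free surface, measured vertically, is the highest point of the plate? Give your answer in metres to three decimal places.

γ = 0.818 × 9.81 = 8.02458 kN/m³.
A = π(0.325)² = 0.331831 m².
From F = γ·h_c·A, the centroid depth is h_c = 15.9/(8.02458 × 0.331831) = 5.97115 m.
The centroid is at the centre, 0.325 m below the top of the plate, so the highest point sits at h_top = 5.97115 − 0.325 = 5.64615 m below the surface.

d_top ≈ 5.646 m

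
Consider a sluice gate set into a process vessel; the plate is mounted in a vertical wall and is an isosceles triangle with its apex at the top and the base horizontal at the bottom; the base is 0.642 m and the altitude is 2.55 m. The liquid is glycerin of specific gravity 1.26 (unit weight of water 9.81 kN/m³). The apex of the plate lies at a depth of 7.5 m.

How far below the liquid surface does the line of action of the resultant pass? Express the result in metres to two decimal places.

h_p = 9.24 m

γ = 1.26 × 9.81 = 12.3606 kN/m³.
With the apex up, the centroid sits 2h/3 = 2 × 2.55/3 = 1.7 m below the apex, so the centroid depth is h_c = 7.5 + 1.7 = 9.2 m.
A = ½ × 0.642 × 2.55 = 0.81855 m².
Resultant F = γ·h_c·A = 12.3606 × 9.2 × 0.81855 = 93.0835 kN.
I_c = b·h³/36 = 0.642 × 2.55³/36 = 0.295701 m⁴.
Centre of pressure: y_p = y_c + I_c/(y_c·A) = 9.2 + 0.295701/(9.2 × 0.81855) = 9.2 + 0.0392663 = 9.23927 m along the plane.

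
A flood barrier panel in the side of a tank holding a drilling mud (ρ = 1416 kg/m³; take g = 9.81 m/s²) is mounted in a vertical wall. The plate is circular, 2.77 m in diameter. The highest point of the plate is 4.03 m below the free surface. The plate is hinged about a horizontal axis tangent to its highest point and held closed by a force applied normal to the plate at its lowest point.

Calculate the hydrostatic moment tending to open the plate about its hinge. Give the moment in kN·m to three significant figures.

M ≈ 668 kN·m

γ = ρg = 1416 × 9.81 / 1000 = 13.89096 kN/m³.
The centroid is at the centre, 1.385 m below the top of the plate, so the centroid depth is h_c = 4.03 + 1.385 = 5.415 m.
A = π(1.385)² = 6.02628 m².
Resultant F = γ·h_c·A = 13.89096 × 5.415 × 6.02628 = 453.294 kN.
I_c = πr⁴/4 = π × 1.385⁴/4 = 2.88994 m⁴.
Centre of pressure: y_p = y_c + I_c/(y_c·A) = 5.415 + 2.88994/(5.415 × 6.02628) = 5.415 + 0.0885607 = 5.50356 m along the plane.
The resultant acts 1.385 + 0.0885607 = 1.47356 m (along the plate) below the hinge at the top edge, so the moment about the hinge is M = F × 1.47356 = 453.294 × 1.47356 = 667.956 kN·m.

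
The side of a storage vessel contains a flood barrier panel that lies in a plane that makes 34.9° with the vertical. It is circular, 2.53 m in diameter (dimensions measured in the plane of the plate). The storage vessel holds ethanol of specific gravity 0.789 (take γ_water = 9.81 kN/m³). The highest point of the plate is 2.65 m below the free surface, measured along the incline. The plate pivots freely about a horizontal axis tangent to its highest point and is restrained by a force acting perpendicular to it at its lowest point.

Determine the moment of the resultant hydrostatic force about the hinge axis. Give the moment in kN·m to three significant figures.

γ = 0.789 × 9.81 = 7.74009 kN/m³.
The plate makes 34.9° with the vertical, i.e. θ = 90° − 34.9° = 55.1° to the horizontal. Measuring y along the incline from the free-surface line, vertical depth h = y·sinθ with sinθ = 0.820152.
The centroid is at the centre, 1.265 m below the top of the plate, so y_c = 2.65 + 1.265 = 3.915 m and h_c = 3.915 × 0.820152 = 3.2109 m.
A = π(1.265)² = 5.02726 m².
Resultant F = γ·h_c·A = 7.74009 × 3.2109 × 5.02726 = 124.941 kN.
I_c = πr⁴/4 = π × 1.265⁴/4 = 2.01118 m⁴.
Centre of pressure: y_p = y_c + I_c/(y_c·A) = 3.915 + 2.01118/(3.915 × 5.02726) = 3.915 + 0.102185 = 4.01719 m along the plane.
The resultant acts 1.265 + 0.102185 = 1.36718 m (along the plate) below the hinge at the top edge, so the moment about the hinge is M = F × 1.36718 = 124.941 × 1.36718 = 170.817 kN·m.

M ≈ 171 kN·m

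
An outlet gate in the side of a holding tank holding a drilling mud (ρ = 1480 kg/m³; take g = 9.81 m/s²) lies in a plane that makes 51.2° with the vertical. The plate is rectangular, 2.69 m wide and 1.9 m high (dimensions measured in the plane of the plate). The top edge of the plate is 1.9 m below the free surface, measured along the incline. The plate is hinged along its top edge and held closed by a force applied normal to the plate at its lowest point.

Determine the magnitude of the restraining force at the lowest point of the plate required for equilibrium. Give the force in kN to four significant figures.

P ≈ 73.62 kN

γ = ρg = 1480 × 9.81 / 1000 = 14.5188 kN/m³.
The plate makes 51.2° with the vertical, i.e. θ = 90° − 51.2° = 38.8° to the horizontal. Measuring y along the incline from the free-surface line, vertical depth h = y·sinθ with sinθ = 0.626604.
The centroid lies 1.9/2 = 0.95 m below the top edge, so y_c = 1.9 + 0.95 = 2.85 m and h_c = 2.85 × 0.626604 = 1.78582 m.
A = 2.69 × 1.9 = 5.111 m².
Resultant F = γ·h_c·A = 14.5188 × 1.78582 × 5.111 = 132.518 kN.
I_c = b·h³/12 = 2.69 × 1.9³/12 = 1.53756 m⁴.
Centre of pressure: y_p = y_c + I_c/(y_c·A) = 2.85 + 1.53756/(2.85 × 5.111) = 2.85 + 0.105556 = 2.95556 m along the plane.
The resultant acts 0.95 + 0.105556 = 1.05556 m (along the plate) below the hinge at the top edge, so the moment about the hinge is M = F × 1.05556 = 132.518 × 1.05556 = 139.881 kN·m.
A normal force at the bottom, 1.9 m from the hinge, must supply this moment: P = 139.881/1.9 = 73.6216 kN.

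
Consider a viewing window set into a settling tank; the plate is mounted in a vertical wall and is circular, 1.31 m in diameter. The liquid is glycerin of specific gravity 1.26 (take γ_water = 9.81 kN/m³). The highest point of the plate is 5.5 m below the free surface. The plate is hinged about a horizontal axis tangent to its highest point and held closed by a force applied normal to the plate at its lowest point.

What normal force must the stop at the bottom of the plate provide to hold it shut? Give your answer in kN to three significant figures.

γ = 1.26 × 9.81 = 12.3606 kN/m³.
The centroid is at the centre, 0.655 m below the top of the plate, so the centroid depth is h_c = 5.5 + 0.655 = 6.155 m.
A = π(0.655)² = 1.34782 m².
Resultant F = γ·h_c·A = 12.3606 × 6.155 × 1.34782 = 102.541 kN.
I_c = πr⁴/4 = π × 0.655⁴/4 = 0.144562 m⁴.
Centre of pressure: y_p = y_c + I_c/(y_c·A) = 6.155 + 0.144562/(6.155 × 1.34782) = 6.155 + 0.0174259 = 6.17243 m along the plane.
The resultant acts 0.655 + 0.0174259 = 0.672426 m (along the plate) below the hinge at the top edge, so the moment about the hinge is M = F × 0.672426 = 102.541 × 0.672426 = 68.9512 kN·m.
A normal force at the bottom, 1.31 m from the hinge, must supply this moment: P = 68.9512/1.31 = 52.6345 kN.

P ≈ 52.6 kN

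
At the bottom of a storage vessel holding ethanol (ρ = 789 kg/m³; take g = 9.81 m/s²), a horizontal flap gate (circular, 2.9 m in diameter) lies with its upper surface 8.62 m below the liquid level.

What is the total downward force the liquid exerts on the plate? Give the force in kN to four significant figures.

F ≈ 440.7 kN

γ = ρg = 789 × 9.81 / 1000 = 7.74009 kN/m³.
The plate is horizontal, so pressure is uniform at p = γ·h = 7.74009 × 8.62 = 66.7196 kN/m².
A = π(1.45)² = 6.6052 m².
F = p·A = 66.7196 × 6.6052 = 440.696 kN.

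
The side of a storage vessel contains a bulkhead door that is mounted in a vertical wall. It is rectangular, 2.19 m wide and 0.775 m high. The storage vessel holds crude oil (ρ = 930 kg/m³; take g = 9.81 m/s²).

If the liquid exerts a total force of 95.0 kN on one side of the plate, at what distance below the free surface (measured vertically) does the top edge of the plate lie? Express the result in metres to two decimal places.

d_top ≈ 5.75 m

γ = ρg = 930 × 9.81 / 1000 = 9.1233 kN/m³.
A = 2.19 × 0.775 = 1.69725 m².
From F = γ·h_c·A, the centroid depth is h_c = 95.0/(9.1233 × 1.69725) = 6.13516 m.
The centroid lies 0.775/2 = 0.3875 m below the top edge, so the top edge sits at h_top = 6.13516 − 0.3875 = 5.74766 m below the surface.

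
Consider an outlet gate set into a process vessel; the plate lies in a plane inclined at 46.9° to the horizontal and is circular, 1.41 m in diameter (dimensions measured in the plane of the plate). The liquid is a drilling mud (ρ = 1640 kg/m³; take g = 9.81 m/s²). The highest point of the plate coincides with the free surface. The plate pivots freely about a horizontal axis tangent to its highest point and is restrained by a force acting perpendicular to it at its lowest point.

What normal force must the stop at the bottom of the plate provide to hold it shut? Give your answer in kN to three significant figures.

P ≈ 8.08 kN

γ = ρg = 1640 × 9.81 / 1000 = 16.0884 kN/m³.
Let θ = 46.9° be the plate's angle to the horizontal; measure y along the incline from where the plane meets the free surface. Vertical depth h = y·sinθ with sinθ = 0.730162.
The centroid is at the centre, 0.705 m below the top of the plate, so y_c = 0.705 m and h_c = 0.705 × 0.730162 = 0.514764 m.
A = π(0.705)² = 1.56145 m².
Resultant F = γ·h_c·A = 16.0884 × 0.514764 × 1.56145 = 12.9315 kN.
I_c = πr⁴/4 = π × 0.705⁴/4 = 0.19402 m⁴.
Centre of pressure: y_p = y_c + I_c/(y_c·A) = 0.705 + 0.19402/(0.705 × 1.56145) = 0.705 + 0.17625 = 0.88125 m along the plane.
The resultant acts 0.705 + 0.17625 = 0.88125 m (along the plate) below the hinge at the top edge, so the moment about the hinge is M = F × 0.88125 = 12.9315 × 0.88125 = 11.3959 kN·m.
A normal force at the bottom, 1.41 m from the hinge, must supply this moment: P = 11.3959/1.41 = 8.0822 kN.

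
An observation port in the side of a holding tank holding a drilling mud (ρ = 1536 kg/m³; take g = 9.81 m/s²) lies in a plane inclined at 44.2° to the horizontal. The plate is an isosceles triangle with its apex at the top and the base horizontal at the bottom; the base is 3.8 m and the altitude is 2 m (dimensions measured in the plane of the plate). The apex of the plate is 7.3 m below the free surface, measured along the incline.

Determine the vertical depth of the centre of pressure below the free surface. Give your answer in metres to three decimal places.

γ = ρg = 1536 × 9.81 / 1000 = 15.06816 kN/m³.
Let θ = 44.2° be the plate's angle to the horizontal; measure y along the incline from where the plane meets the free surface. Vertical depth h = y·sinθ with sinθ = 0.697165.
With the apex up, the centroid sits 2h/3 = 2 × 2/3 = 1.33333 m below the apex, so y_c = 7.3 + 1.33333 = 8.63333 m and h_c = 8.63333 × 0.697165 = 6.01886 m.
A = ½ × 3.8 × 2 = 3.8 m².
Resultant F = γ·h_c·A = 15.06816 × 6.01886 × 3.8 = 344.634 kN.
I_c = b·h³/36 = 3.8 × 2³/36 = 0.844444 m⁴.
Centre of pressure: y_p = y_c + I_c/(y_c·A) = 8.63333 + 0.844444/(8.63333 × 3.8) = 8.63333 + 0.02574 = 8.65907 m along the plane.
Vertically, h_p = y_p·sinθ = 8.65907 × 0.697165 = 6.0368 m.

h_p = 6.037 m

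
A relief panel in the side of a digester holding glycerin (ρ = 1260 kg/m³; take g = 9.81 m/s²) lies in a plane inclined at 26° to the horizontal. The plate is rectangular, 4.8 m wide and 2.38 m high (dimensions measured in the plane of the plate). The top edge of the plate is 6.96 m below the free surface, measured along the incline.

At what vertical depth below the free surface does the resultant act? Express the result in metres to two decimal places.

h_p = 3.60 m

γ = ρg = 1260 × 9.81 / 1000 = 12.3606 kN/m³.
Let θ = 26° be the plate's angle to the horizontal; measure y along the incline from where the plane meets the free surface. Vertical depth h = y·sinθ with sinθ = 0.438371.
The centroid lies 2.38/2 = 1.19 m below the top edge, so y_c = 6.96 + 1.19 = 8.15 m and h_c = 8.15 × 0.438371 = 3.57272 m.
A = 4.8 × 2.38 = 11.424 m².
Resultant F = γ·h_c·A = 12.3606 × 3.57272 × 11.424 = 504.495 kN.
I_c = b·h³/12 = 4.8 × 2.38³/12 = 5.39251 m⁴.
Centre of pressure: y_p = y_c + I_c/(y_c·A) = 8.15 + 5.39251/(8.15 × 11.424) = 8.15 + 0.0579182 = 8.20792 m along the plane.
Vertically, h_p = y_p·sinθ = 8.20792 × 0.438371 = 3.59811 m.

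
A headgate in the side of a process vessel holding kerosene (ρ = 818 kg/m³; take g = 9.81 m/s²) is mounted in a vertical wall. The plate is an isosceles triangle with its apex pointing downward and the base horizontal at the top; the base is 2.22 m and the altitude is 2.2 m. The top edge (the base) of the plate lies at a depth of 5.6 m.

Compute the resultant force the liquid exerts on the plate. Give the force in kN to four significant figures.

F ≈ 124.1 kN

γ = ρg = 818 × 9.81 / 1000 = 8.02458 kN/m³.
With the apex down, the centroid sits h/3 = 2.2/3 = 0.733333 m below the base (the top edge), so the centroid depth is h_c = 5.6 + 0.733333 = 6.33333 m.
A = ½ × 2.22 × 2.2 = 2.442 m².
Resultant F = γ·h_c·A = 8.02458 × 6.33333 × 2.442 = 124.108 kN.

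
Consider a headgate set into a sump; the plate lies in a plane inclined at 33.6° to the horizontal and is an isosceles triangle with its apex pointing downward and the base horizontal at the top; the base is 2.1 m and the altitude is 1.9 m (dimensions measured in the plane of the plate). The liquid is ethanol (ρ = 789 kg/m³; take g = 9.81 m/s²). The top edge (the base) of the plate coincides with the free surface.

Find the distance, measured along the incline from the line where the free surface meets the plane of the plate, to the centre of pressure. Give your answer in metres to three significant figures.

γ = ρg = 789 × 9.81 / 1000 = 7.74009 kN/m³.
Let θ = 33.6° be the plate's angle to the horizontal; measure y along the incline from where the plane meets the free surface. Vertical depth h = y·sinθ with sinθ = 0.553392.
With the apex down, the centroid sits h/3 = 1.9/3 = 0.633333 m below the base (the top edge), so y_c = 0.633333 m and h_c = 0.633333 × 0.553392 = 0.350481 m.
A = ½ × 2.1 × 1.9 = 1.995 m².
Resultant F = γ·h_c·A = 7.74009 × 0.350481 × 1.995 = 5.41195 kN.
I_c = b·h³/36 = 2.1 × 1.9³/36 = 0.400108 m⁴.
Centre of pressure: y_p = y_c + I_c/(y_c·A) = 0.633333 + 0.400108/(0.633333 × 1.995) = 0.633333 + 0.316667 = 0.95 m along the plane.

y_p = 0.950 m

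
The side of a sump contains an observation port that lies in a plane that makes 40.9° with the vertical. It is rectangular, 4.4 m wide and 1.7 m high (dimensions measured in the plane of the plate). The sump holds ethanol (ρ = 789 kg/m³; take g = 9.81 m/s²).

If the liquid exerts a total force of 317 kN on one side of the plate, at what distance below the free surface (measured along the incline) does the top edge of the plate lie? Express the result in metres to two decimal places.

y_top ≈ 6.39 m

γ = ρg = 789 × 9.81 / 1000 = 7.74009 kN/m³.
A = 4.4 × 1.7 = 7.48 m².
From F = γ·h_c·A, the centroid depth is h_c = 317/(7.74009 × 7.48) = 5.47535 m.
The plate makes 40.9° with the vertical, i.e. θ = 90° − 40.9° = 49.1° to the horizontal. Measuring y along the incline from the free-surface line, vertical depth h = y·sinθ with sinθ = 0.755853.
Along the incline, y_c = h_c/sinθ = 5.47535/0.755853 = 7.24393 m.
The centroid lies 1.7/2 = 0.85 m below the top edge, so the top edge sits at y_top = 7.24393 − 0.85 = 6.39393 m along the incline.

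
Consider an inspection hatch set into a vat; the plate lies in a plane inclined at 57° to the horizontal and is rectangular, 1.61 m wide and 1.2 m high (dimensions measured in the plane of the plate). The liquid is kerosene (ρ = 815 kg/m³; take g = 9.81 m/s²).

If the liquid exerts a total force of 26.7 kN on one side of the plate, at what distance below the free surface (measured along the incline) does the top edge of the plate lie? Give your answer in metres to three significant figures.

γ = ρg = 815 × 9.81 / 1000 = 7.99515 kN/m³.
A = 1.61 × 1.2 = 1.932 m².
From F = γ·h_c·A, the centroid depth is h_c = 26.7/(7.99515 × 1.932) = 1.72853 m.
Let θ = 57° be the plate's angle to the horizontal; measure y along the incline from where the plane meets the free surface. Vertical depth h = y·sinθ with sinθ = 0.838671.
Along the incline, y_c = h_c/sinθ = 1.72853/0.838671 = 2.06103 m.
The centroid lies 1.2/2 = 0.6 m below the top edge, so the top edge sits at y_top = 2.06103 − 0.6 = 1.46103 m along the incline.

y_top ≈ 1.46 m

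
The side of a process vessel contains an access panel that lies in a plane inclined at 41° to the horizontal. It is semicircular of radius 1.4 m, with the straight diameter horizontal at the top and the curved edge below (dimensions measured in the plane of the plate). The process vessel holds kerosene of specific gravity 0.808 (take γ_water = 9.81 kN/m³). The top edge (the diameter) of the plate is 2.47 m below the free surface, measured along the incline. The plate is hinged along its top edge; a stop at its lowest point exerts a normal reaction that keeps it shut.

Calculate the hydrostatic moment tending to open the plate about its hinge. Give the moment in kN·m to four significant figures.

M ≈ 31.34 kN·m

γ = 0.808 × 9.81 = 7.92648 kN/m³.
Let θ = 41° be the plate's angle to the horizontal; measure y along the incline from where the plane meets the free surface. Vertical depth h = y·sinθ with sinθ = 0.656059.
The centroid of a semicircle lies 4r/(3π) = 0.594178 m from the diameter, here below the top edge, so y_c = 2.47 + 0.594178 = 3.06418 m and h_c = 3.06418 × 0.656059 = 2.01028 m.
A = πr²/2 = π × 1.4²/2 = 3.07876 m².
Resultant F = γ·h_c·A = 7.92648 × 2.01028 × 3.07876 = 49.0583 kN.
I_c = (π/8 − 8/(9π))·r⁴ = 0.109757 × 1.4⁴ = 0.421642 m⁴.
Centre of pressure: y_p = y_c + I_c/(y_c·A) = 3.06418 + 0.421642/(3.06418 × 3.07876) = 3.06418 + 0.0446945 = 3.10887 m along the plane.
The resultant acts 0.594178 + 0.0446945 = 0.638872 m (along the plate) below the hinge at the top edge, so the moment about the hinge is M = F × 0.638872 = 49.0583 × 0.638872 = 31.342 kN·m.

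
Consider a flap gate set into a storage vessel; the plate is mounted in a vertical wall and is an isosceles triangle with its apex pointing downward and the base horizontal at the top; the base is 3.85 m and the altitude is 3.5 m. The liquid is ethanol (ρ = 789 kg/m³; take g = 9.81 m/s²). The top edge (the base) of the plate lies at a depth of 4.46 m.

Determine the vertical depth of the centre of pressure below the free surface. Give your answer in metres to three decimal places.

γ = ρg = 789 × 9.81 / 1000 = 7.74009 kN/m³.
With the apex down, the centroid sits h/3 = 3.5/3 = 1.16667 m below the base (the top edge), so the centroid depth is h_c = 4.46 + 1.16667 = 5.62667 m.
A = ½ × 3.85 × 3.5 = 6.7375 m².
Resultant F = γ·h_c·A = 7.74009 × 5.62667 × 6.7375 = 293.424 kN.
I_c = b·h³/36 = 3.85 × 3.5³/36 = 4.58524 m⁴.
Centre of pressure: y_p = y_c + I_c/(y_c·A) = 5.62667 + 4.58524/(5.62667 × 6.7375) = 5.62667 + 0.120952 = 5.74762 m along the plane.

h_p = 5.748 m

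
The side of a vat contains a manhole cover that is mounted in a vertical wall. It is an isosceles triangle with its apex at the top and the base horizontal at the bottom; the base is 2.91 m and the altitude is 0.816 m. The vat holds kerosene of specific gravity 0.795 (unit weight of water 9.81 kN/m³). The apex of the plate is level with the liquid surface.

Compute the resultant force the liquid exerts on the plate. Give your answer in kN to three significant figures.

γ = 0.795 × 9.81 = 7.79895 kN/m³.
With the apex up, the centroid sits 2h/3 = 2 × 0.816/3 = 0.544 m below the apex, so the centroid depth is h_c = 0.544 m.
A = ½ × 2.91 × 0.816 = 1.18728 m².
Resultant F = γ·h_c·A = 7.79895 × 0.544 × 1.18728 = 5.03719 kN.

F ≈ 5.04 kN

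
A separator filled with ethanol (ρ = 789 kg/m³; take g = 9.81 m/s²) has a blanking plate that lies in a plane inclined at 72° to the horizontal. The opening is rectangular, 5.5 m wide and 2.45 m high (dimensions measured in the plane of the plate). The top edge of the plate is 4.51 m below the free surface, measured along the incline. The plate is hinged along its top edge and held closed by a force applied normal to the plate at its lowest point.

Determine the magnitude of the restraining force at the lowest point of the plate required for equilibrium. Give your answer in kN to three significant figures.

P ≈ 305 kN

γ = ρg = 789 × 9.81 / 1000 = 7.74009 kN/m³.
Let θ = 72° be the plate's angle to the horizontal; measure y along the incline from where the plane meets the free surface. Vertical depth h = y·sinθ with sinθ = 0.951057.
The centroid lies 2.45/2 = 1.225 m below the top edge, so y_c = 4.51 + 1.225 = 5.735 m and h_c = 5.735 × 0.951057 = 5.45431 m.
A = 5.5 × 2.45 = 13.475 m².
Resultant F = γ·h_c·A = 7.74009 × 5.45431 × 13.475 = 568.872 kN.
I_c = b·h³/12 = 5.5 × 2.45³/12 = 6.74031 m⁴.
Centre of pressure: y_p = y_c + I_c/(y_c·A) = 5.735 + 6.74031/(5.735 × 13.475) = 5.735 + 0.0872203 = 5.82222 m along the plane.
The resultant acts 1.225 + 0.0872203 = 1.31222 m (along the plate) below the hinge at the top edge, so the moment about the hinge is M = F × 1.31222 = 568.872 × 1.31222 = 746.485 kN·m.
A normal force at the bottom, 2.45 m from the hinge, must supply this moment: P = 746.485/2.45 = 304.688 kN.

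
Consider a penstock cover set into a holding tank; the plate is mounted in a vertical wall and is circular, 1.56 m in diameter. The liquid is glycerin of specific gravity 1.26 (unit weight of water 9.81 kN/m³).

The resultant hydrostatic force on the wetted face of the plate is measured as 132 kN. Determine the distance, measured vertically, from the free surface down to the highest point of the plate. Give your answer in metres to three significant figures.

d_top ≈ 4.81 m

γ = 1.26 × 9.81 = 12.3606 kN/m³.
A = π(0.78)² = 1.91134 m².
From F = γ·h_c·A, the centroid depth is h_c = 132/(12.3606 × 1.91134) = 5.58723 m.
The centroid is at the centre, 0.78 m below the top of the plate, so the highest point sits at h_top = 5.58723 − 0.78 = 4.80723 m below the surface.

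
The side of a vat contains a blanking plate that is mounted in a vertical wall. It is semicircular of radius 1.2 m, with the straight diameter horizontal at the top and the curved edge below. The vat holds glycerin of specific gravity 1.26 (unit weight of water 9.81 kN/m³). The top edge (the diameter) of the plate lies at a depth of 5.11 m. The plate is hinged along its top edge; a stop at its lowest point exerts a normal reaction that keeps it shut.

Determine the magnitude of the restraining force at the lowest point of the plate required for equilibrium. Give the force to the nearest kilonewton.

P ≈ 69 kN

γ = 1.26 × 9.81 = 12.3606 kN/m³.
The centroid of a semicircle lies 4r/(3π) = 0.509296 m from the diameter, here below the top edge, so the centroid depth is h_c = 5.11 + 0.509296 = 5.6193 m.
A = πr²/2 = π × 1.2²/2 = 2.26195 m².
Resultant F = γ·h_c·A = 12.3606 × 5.6193 × 2.26195 = 157.11 kN.
I_c = (π/8 − 8/(9π))·r⁴ = 0.109757 × 1.2⁴ = 0.227592 m⁴.
Centre of pressure: y_p = y_c + I_c/(y_c·A) = 5.6193 + 0.227592/(5.6193 × 2.26195) = 5.6193 + 0.0179057 = 5.63721 m along the plane.
The resultant acts 0.509296 + 0.0179057 = 0.527202 m (along the plate) below the hinge at the top edge, so the moment about the hinge is M = F × 0.527202 = 157.11 × 0.527202 = 82.8287 kN·m.
A normal force at the bottom, 1.2 m from the hinge, must supply this moment: P = 82.8287/1.2 = 69.0239 kN.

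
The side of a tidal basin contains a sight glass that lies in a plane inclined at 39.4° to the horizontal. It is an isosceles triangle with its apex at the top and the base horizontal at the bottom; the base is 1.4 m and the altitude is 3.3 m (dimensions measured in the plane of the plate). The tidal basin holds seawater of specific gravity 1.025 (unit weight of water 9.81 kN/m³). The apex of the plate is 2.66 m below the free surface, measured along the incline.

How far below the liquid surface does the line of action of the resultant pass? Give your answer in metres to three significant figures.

h_p = 3.16 m

γ = 1.025 × 9.81 = 10.05525 kN/m³.
Let θ = 39.4° be the plate's angle to the horizontal; measure y along the incline from where the plane meets the free surface. Vertical depth h = y·sinθ with sinθ = 0.634731.
With the apex up, the centroid sits 2h/3 = 2 × 3.3/3 = 2.2 m below the apex, so y_c = 2.66 + 2.2 = 4.86 m and h_c = 4.86 × 0.634731 = 3.08479 m.
A = ½ × 1.4 × 3.3 = 2.31 m².
Resultant F = γ·h_c·A = 10.05525 × 3.08479 × 2.31 = 71.6524 kN.
I_c = b·h³/36 = 1.4 × 3.3³/36 = 1.39755 m⁴.
Centre of pressure: y_p = y_c + I_c/(y_c·A) = 4.86 + 1.39755/(4.86 × 2.31) = 4.86 + 0.124486 = 4.98449 m along the plane.
Vertically, h_p = y_p·sinθ = 4.98449 × 0.634731 = 3.16381 m.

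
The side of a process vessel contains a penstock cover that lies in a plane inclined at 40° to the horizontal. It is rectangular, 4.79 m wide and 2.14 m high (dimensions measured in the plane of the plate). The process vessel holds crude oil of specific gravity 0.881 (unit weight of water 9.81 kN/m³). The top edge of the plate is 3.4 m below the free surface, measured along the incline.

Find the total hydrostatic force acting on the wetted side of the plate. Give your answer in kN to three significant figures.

F ≈ 255 kN

γ = 0.881 × 9.81 = 8.64261 kN/m³.
Let θ = 40° be the plate's angle to the horizontal; measure y along the incline from where the plane meets the free surface. Vertical depth h = y·sinθ with sinθ = 0.642788.
The centroid lies 2.14/2 = 1.07 m below the top edge, so y_c = 3.4 + 1.07 = 4.47 m and h_c = 4.47 × 0.642788 = 2.87326 m.
A = 4.79 × 2.14 = 10.2506 m².
Resultant F = γ·h_c·A = 8.64261 × 2.87326 × 10.2506 = 254.548 kN.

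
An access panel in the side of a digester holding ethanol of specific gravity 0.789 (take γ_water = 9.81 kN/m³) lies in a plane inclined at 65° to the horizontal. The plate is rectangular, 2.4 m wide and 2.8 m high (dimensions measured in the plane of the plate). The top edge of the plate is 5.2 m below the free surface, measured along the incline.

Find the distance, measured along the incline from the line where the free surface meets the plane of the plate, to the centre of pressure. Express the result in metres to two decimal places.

y_p = 6.70 m

γ = 0.789 × 9.81 = 7.74009 kN/m³.
Let θ = 65° be the plate's angle to the horizontal; measure y along the incline from where the plane meets the free surface. Vertical depth h = y·sinθ with sinθ = 0.906308.
The centroid lies 2.8/2 = 1.4 m below the top edge, so y_c = 5.2 + 1.4 = 6.6 m and h_c = 6.6 × 0.906308 = 5.98163 m.
A = 2.4 × 2.8 = 6.72 m².
Resultant F = γ·h_c·A = 7.74009 × 5.98163 × 6.72 = 311.125 kN.
I_c = b·h³/12 = 2.4 × 2.8³/12 = 4.3904 m⁴.
Centre of pressure: y_p = y_c + I_c/(y_c·A) = 6.6 + 4.3904/(6.6 × 6.72) = 6.6 + 0.0989899 = 6.69899 m along the plane.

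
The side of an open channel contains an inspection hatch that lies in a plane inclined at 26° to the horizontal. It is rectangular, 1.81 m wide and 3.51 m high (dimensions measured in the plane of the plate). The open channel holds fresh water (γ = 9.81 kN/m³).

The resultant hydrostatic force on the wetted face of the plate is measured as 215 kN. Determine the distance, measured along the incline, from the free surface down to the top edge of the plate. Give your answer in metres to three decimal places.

y_top ≈ 6.114 m

γ = 9.81 kN/m³.
A = 1.81 × 3.51 = 6.3531 m².
From F = γ·h_c·A, the centroid depth is h_c = 215/(9.81 × 6.3531) = 3.44972 m.
Let θ = 26° be the plate's angle to the horizontal; measure y along the incline from where the plane meets the free surface. Vertical depth h = y·sinθ with sinθ = 0.438371.
Along the incline, y_c = h_c/sinθ = 3.44972/0.438371 = 7.86941 m.
The centroid lies 3.51/2 = 1.755 m below the top edge, so the top edge sits at y_top = 7.86941 − 1.755 = 6.11441 m along the incline.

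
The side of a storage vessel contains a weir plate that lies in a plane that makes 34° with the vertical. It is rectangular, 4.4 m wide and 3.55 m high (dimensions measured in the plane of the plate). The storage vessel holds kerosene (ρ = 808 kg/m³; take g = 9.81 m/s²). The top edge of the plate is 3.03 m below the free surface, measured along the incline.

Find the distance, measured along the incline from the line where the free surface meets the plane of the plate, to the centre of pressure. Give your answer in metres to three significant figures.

y_p = 5.02 m

γ = ρg = 808 × 9.81 / 1000 = 7.92648 kN/m³.
The plate makes 34° with the vertical, i.e. θ = 90° − 34° = 56° to the horizontal. Measuring y along the incline from the free-surface line, vertical depth h = y·sinθ with sinθ = 0.829038.
The centroid lies 3.55/2 = 1.775 m below the top edge, so y_c = 3.03 + 1.775 = 4.805 m and h_c = 4.805 × 0.829038 = 3.98353 m.
A = 4.4 × 3.55 = 15.62 m².
Resultant F = γ·h_c·A = 7.92648 × 3.98353 × 15.62 = 493.207 kN.
I_c = b·h³/12 = 4.4 × 3.55³/12 = 16.4043 m⁴.
Centre of pressure: y_p = y_c + I_c/(y_c·A) = 4.805 + 16.4043/(4.805 × 15.62) = 4.805 + 0.218566 = 5.02357 m along the plane.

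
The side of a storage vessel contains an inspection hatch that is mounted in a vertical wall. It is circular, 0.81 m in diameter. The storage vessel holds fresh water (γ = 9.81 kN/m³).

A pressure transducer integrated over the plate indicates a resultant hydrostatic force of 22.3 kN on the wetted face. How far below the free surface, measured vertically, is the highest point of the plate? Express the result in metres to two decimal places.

γ = 9.81 kN/m³.
A = π(0.405)² = 0.5153 m².
From F = γ·h_c·A, the centroid depth is h_c = 22.3/(9.81 × 0.5153) = 4.41139 m.
The centroid is at the centre, 0.405 m below the top of the plate, so the highest point sits at h_top = 4.41139 − 0.405 = 4.00639 m below the surface.

d_top ≈ 4.01 m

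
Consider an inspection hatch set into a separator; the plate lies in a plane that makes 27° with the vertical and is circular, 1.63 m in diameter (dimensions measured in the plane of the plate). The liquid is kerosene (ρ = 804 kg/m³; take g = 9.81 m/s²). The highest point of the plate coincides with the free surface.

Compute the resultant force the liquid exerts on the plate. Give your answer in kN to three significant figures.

γ = ρg = 804 × 9.81 / 1000 = 7.88724 kN/m³.
The plate makes 27° with the vertical, i.e. θ = 90° − 27° = 63° to the horizontal. Measuring y along the incline from the free-surface line, vertical depth h = y·sinθ with sinθ = 0.891007.
The centroid is at the centre, 0.815 m below the top of the plate, so y_c = 0.815 m and h_c = 0.815 × 0.891007 = 0.726171 m.
A = π(0.815)² = 2.08672 m².
Resultant F = γ·h_c·A = 7.88724 × 0.726171 × 2.08672 = 11.9517 kN.

F ≈ 12.0 kN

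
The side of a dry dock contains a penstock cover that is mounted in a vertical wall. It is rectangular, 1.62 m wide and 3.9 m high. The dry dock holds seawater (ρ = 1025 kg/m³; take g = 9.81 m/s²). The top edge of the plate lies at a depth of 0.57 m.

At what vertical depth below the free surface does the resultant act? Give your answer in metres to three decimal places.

γ = ρg = 1025 × 9.81 / 1000 = 10.05525 kN/m³.
The centroid lies 3.9/2 = 1.95 m below the top edge, so the centroid depth is h_c = 0.57 + 1.95 = 2.52 m.
A = 1.62 × 3.9 = 6.318 m².
Resultant F = γ·h_c·A = 10.05525 × 2.52 × 6.318 = 160.093 kN.
I_c = b·h³/12 = 1.62 × 3.9³/12 = 8.00807 m⁴.
Centre of pressure: y_p = y_c + I_c/(y_c·A) = 2.52 + 8.00807/(2.52 × 6.318) = 2.52 + 0.502977 = 3.02298 m along the plane.

h_p = 3.023 m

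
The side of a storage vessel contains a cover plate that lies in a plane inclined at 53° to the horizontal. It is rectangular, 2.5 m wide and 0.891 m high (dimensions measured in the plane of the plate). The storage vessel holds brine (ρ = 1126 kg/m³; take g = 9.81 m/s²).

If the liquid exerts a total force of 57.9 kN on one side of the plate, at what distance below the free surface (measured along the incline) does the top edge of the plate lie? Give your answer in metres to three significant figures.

y_top ≈ 2.50 m

γ = ρg = 1126 × 9.81 / 1000 = 11.04606 kN/m³.
A = 2.5 × 0.891 = 2.2275 m².
From F = γ·h_c·A, the centroid depth is h_c = 57.9/(11.04606 × 2.2275) = 2.35317 m.
Let θ = 53° be the plate's angle to the horizontal; measure y along the incline from where the plane meets the free surface. Vertical depth h = y·sinθ with sinθ = 0.798636.
Along the incline, y_c = h_c/sinθ = 2.35317/0.798636 = 2.94649 m.
The centroid lies 0.891/2 = 0.4455 m below the top edge, so the top edge sits at y_top = 2.94649 − 0.4455 = 2.50099 m along the incline.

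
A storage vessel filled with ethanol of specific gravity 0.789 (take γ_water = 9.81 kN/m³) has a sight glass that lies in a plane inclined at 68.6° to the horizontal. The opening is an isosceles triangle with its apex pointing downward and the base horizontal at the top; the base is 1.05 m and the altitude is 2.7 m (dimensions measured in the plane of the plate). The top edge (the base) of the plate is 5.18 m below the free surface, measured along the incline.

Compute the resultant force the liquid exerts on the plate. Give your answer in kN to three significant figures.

γ = 0.789 × 9.81 = 7.74009 kN/m³.
Let θ = 68.6° be the plate's angle to the horizontal; measure y along the incline from where the plane meets the free surface. Vertical depth h = y·sinθ with sinθ = 0.931056.
With the apex down, the centroid sits h/3 = 2.7/3 = 0.9 m below the base (the top edge), so y_c = 5.18 + 0.9 = 6.08 m and h_c = 6.08 × 0.931056 = 5.66082 m.
A = ½ × 1.05 × 2.7 = 1.4175 m².
Resultant F = γ·h_c·A = 7.74009 × 5.66082 × 1.4175 = 62.1081 kN.

F ≈ 62.1 kN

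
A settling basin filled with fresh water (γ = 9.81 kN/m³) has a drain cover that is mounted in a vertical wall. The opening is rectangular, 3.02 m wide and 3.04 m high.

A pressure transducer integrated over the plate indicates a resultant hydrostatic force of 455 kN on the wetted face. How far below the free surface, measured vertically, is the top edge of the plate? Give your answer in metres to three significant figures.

d_top ≈ 3.53 m

γ = 9.81 kN/m³.
A = 3.02 × 3.04 = 9.1808 m².
From F = γ·h_c·A, the centroid depth is h_c = 455/(9.81 × 9.1808) = 5.05198 m.
The centroid lies 3.04/2 = 1.52 m below the top edge, so the top edge sits at h_top = 5.05198 − 1.52 = 3.53198 m below the surface.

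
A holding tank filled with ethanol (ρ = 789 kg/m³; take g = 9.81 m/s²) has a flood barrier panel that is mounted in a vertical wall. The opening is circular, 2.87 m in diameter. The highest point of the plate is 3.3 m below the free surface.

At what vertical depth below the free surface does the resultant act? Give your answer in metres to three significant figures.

h_p = 4.84 m

γ = ρg = 789 × 9.81 / 1000 = 7.74009 kN/m³.
The centroid is at the centre, 1.435 m below the top of the plate, so the centroid depth is h_c = 3.3 + 1.435 = 4.735 m.
A = π(1.435)² = 6.46925 m².
Resultant F = γ·h_c·A = 7.74009 × 4.735 × 6.46925 = 237.094 kN.
I_c = πr⁴/4 = π × 1.435⁴/4 = 3.33041 m⁴.
Centre of pressure: y_p = y_c + I_c/(y_c·A) = 4.735 + 3.33041/(4.735 × 6.46925) = 4.735 + 0.108724 = 4.84372 m along the plane.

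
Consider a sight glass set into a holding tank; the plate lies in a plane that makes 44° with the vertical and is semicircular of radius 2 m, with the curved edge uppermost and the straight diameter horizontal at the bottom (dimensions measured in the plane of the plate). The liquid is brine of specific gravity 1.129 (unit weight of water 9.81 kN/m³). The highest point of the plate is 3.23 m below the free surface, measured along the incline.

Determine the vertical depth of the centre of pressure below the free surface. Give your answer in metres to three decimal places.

γ = 1.129 × 9.81 = 11.07549 kN/m³.
The plate makes 44° with the vertical, i.e. θ = 90° − 44° = 46° to the horizontal. Measuring y along the incline from the free-surface line, vertical depth h = y·sinθ with sinθ = 0.719340.
The centroid lies 4r/(3π) = 0.848826 m above the diameter, so r − 4r/(3π) = 2 − 0.848826 = 1.15117 m below the topmost point, so y_c = 3.23 + 1.15117 = 4.38117 m and h_c = 4.38117 × 0.719340 = 3.15155 m.
A = πr²/2 = π × 2²/2 = 6.28319 m².
Resultant F = γ·h_c·A = 11.07549 × 3.15155 × 6.28319 = 219.314 kN.
I_c = (π/8 − 8/(9π))·r⁴ = 0.109757 × 2⁴ = 1.75611 m⁴.
Centre of pressure: y_p = y_c + I_c/(y_c·A) = 4.38117 + 1.75611/(4.38117 × 6.28319) = 4.38117 + 0.0637942 = 4.44496 m along the plane.
Vertically, h_p = y_p·sinθ = 4.44496 × 0.719340 = 3.19744 m.

h_p = 3.197 m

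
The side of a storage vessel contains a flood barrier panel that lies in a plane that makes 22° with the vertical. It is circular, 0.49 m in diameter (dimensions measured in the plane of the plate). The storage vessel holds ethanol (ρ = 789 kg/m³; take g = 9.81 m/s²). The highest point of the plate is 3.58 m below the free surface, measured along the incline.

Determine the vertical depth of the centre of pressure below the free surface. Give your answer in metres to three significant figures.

h_p = 3.55 m

γ = ρg = 789 × 9.81 / 1000 = 7.74009 kN/m³.
The plate makes 22° with the vertical, i.e. θ = 90° − 22° = 68° to the horizontal. Measuring y along the incline from the free-surface line, vertical depth h = y·sinθ with sinθ = 0.927184.
The centroid is at the centre, 0.245 m below the top of the plate, so y_c = 3.58 + 0.245 = 3.825 m and h_c = 3.825 × 0.927184 = 3.54648 m.
A = π(0.245)² = 0.188574 m².
Resultant F = γ·h_c·A = 7.74009 × 3.54648 × 0.188574 = 5.17637 kN.
I_c = πr⁴/4 = π × 0.245⁴/4 = 0.00282979 m⁴.
Centre of pressure: y_p = y_c + I_c/(y_c·A) = 3.825 + 0.00282979/(3.825 × 0.188574) = 3.825 + 0.0039232 = 3.82892 m along the plane.
Vertically, h_p = y_p·sinθ = 3.82892 × 0.927184 = 3.55011 m.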